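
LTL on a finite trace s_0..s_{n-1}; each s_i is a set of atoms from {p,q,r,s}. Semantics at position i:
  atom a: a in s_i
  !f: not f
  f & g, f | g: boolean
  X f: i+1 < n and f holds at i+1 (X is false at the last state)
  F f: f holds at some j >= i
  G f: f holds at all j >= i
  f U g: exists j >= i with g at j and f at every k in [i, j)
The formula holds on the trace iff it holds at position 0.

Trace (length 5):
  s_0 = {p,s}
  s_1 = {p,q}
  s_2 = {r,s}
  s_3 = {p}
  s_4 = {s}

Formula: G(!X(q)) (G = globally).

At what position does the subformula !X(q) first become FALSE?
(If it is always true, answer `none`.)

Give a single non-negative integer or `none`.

Answer: 0

Derivation:
s_0={p,s}: !X(q)=False X(q)=True q=False
s_1={p,q}: !X(q)=True X(q)=False q=True
s_2={r,s}: !X(q)=True X(q)=False q=False
s_3={p}: !X(q)=True X(q)=False q=False
s_4={s}: !X(q)=True X(q)=False q=False
G(!X(q)) holds globally = False
First violation at position 0.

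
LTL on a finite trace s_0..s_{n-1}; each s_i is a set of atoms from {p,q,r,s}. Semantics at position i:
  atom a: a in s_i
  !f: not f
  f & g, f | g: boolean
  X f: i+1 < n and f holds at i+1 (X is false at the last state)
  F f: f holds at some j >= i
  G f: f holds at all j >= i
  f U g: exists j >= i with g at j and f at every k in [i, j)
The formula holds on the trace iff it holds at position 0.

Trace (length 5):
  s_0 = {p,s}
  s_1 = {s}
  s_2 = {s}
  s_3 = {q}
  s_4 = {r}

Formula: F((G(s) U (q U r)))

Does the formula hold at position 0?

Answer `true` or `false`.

Answer: true

Derivation:
s_0={p,s}: F((G(s) U (q U r)))=True (G(s) U (q U r))=False G(s)=False s=True (q U r)=False q=False r=False
s_1={s}: F((G(s) U (q U r)))=True (G(s) U (q U r))=False G(s)=False s=True (q U r)=False q=False r=False
s_2={s}: F((G(s) U (q U r)))=True (G(s) U (q U r))=False G(s)=False s=True (q U r)=False q=False r=False
s_3={q}: F((G(s) U (q U r)))=True (G(s) U (q U r))=True G(s)=False s=False (q U r)=True q=True r=False
s_4={r}: F((G(s) U (q U r)))=True (G(s) U (q U r))=True G(s)=False s=False (q U r)=True q=False r=True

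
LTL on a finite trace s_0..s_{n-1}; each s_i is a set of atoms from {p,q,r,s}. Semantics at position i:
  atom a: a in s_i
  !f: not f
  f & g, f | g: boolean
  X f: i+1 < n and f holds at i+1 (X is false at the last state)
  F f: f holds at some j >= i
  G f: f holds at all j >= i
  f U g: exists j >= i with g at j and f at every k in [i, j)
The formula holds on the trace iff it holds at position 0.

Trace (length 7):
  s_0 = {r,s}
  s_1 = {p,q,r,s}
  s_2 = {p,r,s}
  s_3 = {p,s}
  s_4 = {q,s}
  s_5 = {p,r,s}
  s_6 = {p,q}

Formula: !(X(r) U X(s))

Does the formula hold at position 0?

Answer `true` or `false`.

s_0={r,s}: !(X(r) U X(s))=False (X(r) U X(s))=True X(r)=True r=True X(s)=True s=True
s_1={p,q,r,s}: !(X(r) U X(s))=False (X(r) U X(s))=True X(r)=True r=True X(s)=True s=True
s_2={p,r,s}: !(X(r) U X(s))=False (X(r) U X(s))=True X(r)=False r=True X(s)=True s=True
s_3={p,s}: !(X(r) U X(s))=False (X(r) U X(s))=True X(r)=False r=False X(s)=True s=True
s_4={q,s}: !(X(r) U X(s))=False (X(r) U X(s))=True X(r)=True r=False X(s)=True s=True
s_5={p,r,s}: !(X(r) U X(s))=True (X(r) U X(s))=False X(r)=False r=True X(s)=False s=True
s_6={p,q}: !(X(r) U X(s))=True (X(r) U X(s))=False X(r)=False r=False X(s)=False s=False

Answer: false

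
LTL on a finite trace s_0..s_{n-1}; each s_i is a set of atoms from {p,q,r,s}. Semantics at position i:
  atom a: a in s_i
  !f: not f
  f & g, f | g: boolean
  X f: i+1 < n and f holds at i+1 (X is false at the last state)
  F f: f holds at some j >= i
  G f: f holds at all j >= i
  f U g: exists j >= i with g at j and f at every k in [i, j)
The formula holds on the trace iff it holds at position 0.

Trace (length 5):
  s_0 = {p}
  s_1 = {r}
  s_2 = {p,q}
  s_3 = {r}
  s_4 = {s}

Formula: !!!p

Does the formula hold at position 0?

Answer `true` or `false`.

s_0={p}: !!!p=False !!p=True !p=False p=True
s_1={r}: !!!p=True !!p=False !p=True p=False
s_2={p,q}: !!!p=False !!p=True !p=False p=True
s_3={r}: !!!p=True !!p=False !p=True p=False
s_4={s}: !!!p=True !!p=False !p=True p=False

Answer: false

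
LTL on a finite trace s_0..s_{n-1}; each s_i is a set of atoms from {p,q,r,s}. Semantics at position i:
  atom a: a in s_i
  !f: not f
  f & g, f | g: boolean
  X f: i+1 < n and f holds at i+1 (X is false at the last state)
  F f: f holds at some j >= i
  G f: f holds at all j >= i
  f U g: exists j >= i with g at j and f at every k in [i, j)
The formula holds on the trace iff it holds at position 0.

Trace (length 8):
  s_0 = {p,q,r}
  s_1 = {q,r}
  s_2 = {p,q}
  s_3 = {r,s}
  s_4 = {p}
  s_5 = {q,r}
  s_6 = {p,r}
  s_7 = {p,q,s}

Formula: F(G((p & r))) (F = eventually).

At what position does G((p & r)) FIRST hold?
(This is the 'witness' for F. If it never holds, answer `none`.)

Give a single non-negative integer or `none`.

Answer: none

Derivation:
s_0={p,q,r}: G((p & r))=False (p & r)=True p=True r=True
s_1={q,r}: G((p & r))=False (p & r)=False p=False r=True
s_2={p,q}: G((p & r))=False (p & r)=False p=True r=False
s_3={r,s}: G((p & r))=False (p & r)=False p=False r=True
s_4={p}: G((p & r))=False (p & r)=False p=True r=False
s_5={q,r}: G((p & r))=False (p & r)=False p=False r=True
s_6={p,r}: G((p & r))=False (p & r)=True p=True r=True
s_7={p,q,s}: G((p & r))=False (p & r)=False p=True r=False
F(G((p & r))) does not hold (no witness exists).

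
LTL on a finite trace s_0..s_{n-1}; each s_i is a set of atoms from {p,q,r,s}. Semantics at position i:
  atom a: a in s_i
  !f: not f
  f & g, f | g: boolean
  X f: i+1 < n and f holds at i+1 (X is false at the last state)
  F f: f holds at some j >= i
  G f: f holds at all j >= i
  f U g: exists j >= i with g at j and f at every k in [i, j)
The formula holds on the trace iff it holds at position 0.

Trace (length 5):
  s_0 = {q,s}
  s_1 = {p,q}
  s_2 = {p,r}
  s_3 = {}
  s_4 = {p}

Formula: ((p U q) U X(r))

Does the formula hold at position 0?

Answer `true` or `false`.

s_0={q,s}: ((p U q) U X(r))=True (p U q)=True p=False q=True X(r)=False r=False
s_1={p,q}: ((p U q) U X(r))=True (p U q)=True p=True q=True X(r)=True r=False
s_2={p,r}: ((p U q) U X(r))=False (p U q)=False p=True q=False X(r)=False r=True
s_3={}: ((p U q) U X(r))=False (p U q)=False p=False q=False X(r)=False r=False
s_4={p}: ((p U q) U X(r))=False (p U q)=False p=True q=False X(r)=False r=False

Answer: true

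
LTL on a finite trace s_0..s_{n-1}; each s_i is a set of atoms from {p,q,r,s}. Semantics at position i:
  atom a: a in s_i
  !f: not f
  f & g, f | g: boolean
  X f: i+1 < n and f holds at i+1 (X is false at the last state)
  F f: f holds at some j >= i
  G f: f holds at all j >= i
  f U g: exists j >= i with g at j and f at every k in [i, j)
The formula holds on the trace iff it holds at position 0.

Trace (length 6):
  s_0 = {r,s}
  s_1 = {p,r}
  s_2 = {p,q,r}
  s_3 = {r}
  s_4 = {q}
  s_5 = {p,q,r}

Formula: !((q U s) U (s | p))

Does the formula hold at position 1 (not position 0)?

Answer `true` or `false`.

s_0={r,s}: !((q U s) U (s | p))=False ((q U s) U (s | p))=True (q U s)=True q=False s=True (s | p)=True p=False
s_1={p,r}: !((q U s) U (s | p))=False ((q U s) U (s | p))=True (q U s)=False q=False s=False (s | p)=True p=True
s_2={p,q,r}: !((q U s) U (s | p))=False ((q U s) U (s | p))=True (q U s)=False q=True s=False (s | p)=True p=True
s_3={r}: !((q U s) U (s | p))=True ((q U s) U (s | p))=False (q U s)=False q=False s=False (s | p)=False p=False
s_4={q}: !((q U s) U (s | p))=True ((q U s) U (s | p))=False (q U s)=False q=True s=False (s | p)=False p=False
s_5={p,q,r}: !((q U s) U (s | p))=False ((q U s) U (s | p))=True (q U s)=False q=True s=False (s | p)=True p=True
Evaluating at position 1: result = False

Answer: false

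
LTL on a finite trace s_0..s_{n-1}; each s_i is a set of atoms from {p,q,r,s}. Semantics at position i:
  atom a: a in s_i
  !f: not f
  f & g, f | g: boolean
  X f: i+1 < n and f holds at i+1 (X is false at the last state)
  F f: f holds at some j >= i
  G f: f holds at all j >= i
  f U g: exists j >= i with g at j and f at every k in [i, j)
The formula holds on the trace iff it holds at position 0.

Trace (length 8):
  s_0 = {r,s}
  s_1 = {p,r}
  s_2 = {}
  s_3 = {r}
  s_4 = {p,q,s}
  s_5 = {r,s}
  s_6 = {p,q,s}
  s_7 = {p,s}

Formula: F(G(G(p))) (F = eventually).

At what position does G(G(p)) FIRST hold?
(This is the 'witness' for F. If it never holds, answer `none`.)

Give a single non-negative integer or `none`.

s_0={r,s}: G(G(p))=False G(p)=False p=False
s_1={p,r}: G(G(p))=False G(p)=False p=True
s_2={}: G(G(p))=False G(p)=False p=False
s_3={r}: G(G(p))=False G(p)=False p=False
s_4={p,q,s}: G(G(p))=False G(p)=False p=True
s_5={r,s}: G(G(p))=False G(p)=False p=False
s_6={p,q,s}: G(G(p))=True G(p)=True p=True
s_7={p,s}: G(G(p))=True G(p)=True p=True
F(G(G(p))) holds; first witness at position 6.

Answer: 6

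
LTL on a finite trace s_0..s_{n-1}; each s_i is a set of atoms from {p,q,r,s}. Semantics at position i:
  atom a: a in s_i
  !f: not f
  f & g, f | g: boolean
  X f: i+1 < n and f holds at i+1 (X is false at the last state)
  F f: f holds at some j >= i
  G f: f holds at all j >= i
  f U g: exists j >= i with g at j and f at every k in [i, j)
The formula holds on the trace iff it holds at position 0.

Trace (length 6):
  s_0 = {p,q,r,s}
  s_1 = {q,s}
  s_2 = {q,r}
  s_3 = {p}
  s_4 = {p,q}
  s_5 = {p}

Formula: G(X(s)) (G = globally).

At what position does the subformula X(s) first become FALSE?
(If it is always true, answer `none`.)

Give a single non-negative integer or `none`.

Answer: 1

Derivation:
s_0={p,q,r,s}: X(s)=True s=True
s_1={q,s}: X(s)=False s=True
s_2={q,r}: X(s)=False s=False
s_3={p}: X(s)=False s=False
s_4={p,q}: X(s)=False s=False
s_5={p}: X(s)=False s=False
G(X(s)) holds globally = False
First violation at position 1.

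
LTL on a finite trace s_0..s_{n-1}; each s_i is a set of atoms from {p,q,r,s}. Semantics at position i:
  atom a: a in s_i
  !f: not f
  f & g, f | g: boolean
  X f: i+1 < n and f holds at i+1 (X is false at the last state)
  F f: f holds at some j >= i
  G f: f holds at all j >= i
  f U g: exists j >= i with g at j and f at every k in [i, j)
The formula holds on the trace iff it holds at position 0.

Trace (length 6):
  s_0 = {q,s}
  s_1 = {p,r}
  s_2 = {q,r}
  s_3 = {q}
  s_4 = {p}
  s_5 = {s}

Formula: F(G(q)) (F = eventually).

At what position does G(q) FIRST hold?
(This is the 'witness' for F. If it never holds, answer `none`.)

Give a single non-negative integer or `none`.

Answer: none

Derivation:
s_0={q,s}: G(q)=False q=True
s_1={p,r}: G(q)=False q=False
s_2={q,r}: G(q)=False q=True
s_3={q}: G(q)=False q=True
s_4={p}: G(q)=False q=False
s_5={s}: G(q)=False q=False
F(G(q)) does not hold (no witness exists).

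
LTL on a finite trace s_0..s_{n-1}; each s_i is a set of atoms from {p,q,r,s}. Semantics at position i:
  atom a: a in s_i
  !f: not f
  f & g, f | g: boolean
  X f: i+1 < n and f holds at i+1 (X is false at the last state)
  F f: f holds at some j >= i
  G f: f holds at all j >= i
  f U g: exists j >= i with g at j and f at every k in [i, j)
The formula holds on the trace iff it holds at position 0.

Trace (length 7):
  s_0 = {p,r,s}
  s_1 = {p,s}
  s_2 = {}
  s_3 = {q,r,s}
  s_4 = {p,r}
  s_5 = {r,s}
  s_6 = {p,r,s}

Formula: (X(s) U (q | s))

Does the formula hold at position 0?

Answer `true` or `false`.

Answer: true

Derivation:
s_0={p,r,s}: (X(s) U (q | s))=True X(s)=True s=True (q | s)=True q=False
s_1={p,s}: (X(s) U (q | s))=True X(s)=False s=True (q | s)=True q=False
s_2={}: (X(s) U (q | s))=True X(s)=True s=False (q | s)=False q=False
s_3={q,r,s}: (X(s) U (q | s))=True X(s)=False s=True (q | s)=True q=True
s_4={p,r}: (X(s) U (q | s))=True X(s)=True s=False (q | s)=False q=False
s_5={r,s}: (X(s) U (q | s))=True X(s)=True s=True (q | s)=True q=False
s_6={p,r,s}: (X(s) U (q | s))=True X(s)=False s=True (q | s)=True q=False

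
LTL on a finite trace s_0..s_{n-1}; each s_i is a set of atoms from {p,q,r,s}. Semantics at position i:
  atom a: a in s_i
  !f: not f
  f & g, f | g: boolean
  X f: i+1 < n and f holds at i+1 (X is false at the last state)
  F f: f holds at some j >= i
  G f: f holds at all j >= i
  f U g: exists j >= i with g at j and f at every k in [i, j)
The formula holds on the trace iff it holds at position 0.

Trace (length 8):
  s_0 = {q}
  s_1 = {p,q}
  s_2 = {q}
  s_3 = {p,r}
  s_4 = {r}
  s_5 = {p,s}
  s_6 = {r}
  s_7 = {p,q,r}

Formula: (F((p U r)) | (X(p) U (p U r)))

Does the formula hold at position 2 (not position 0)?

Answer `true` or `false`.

s_0={q}: (F((p U r)) | (X(p) U (p U r)))=True F((p U r))=True (p U r)=False p=False r=False (X(p) U (p U r))=False X(p)=True
s_1={p,q}: (F((p U r)) | (X(p) U (p U r)))=True F((p U r))=True (p U r)=False p=True r=False (X(p) U (p U r))=False X(p)=False
s_2={q}: (F((p U r)) | (X(p) U (p U r)))=True F((p U r))=True (p U r)=False p=False r=False (X(p) U (p U r))=True X(p)=True
s_3={p,r}: (F((p U r)) | (X(p) U (p U r)))=True F((p U r))=True (p U r)=True p=True r=True (X(p) U (p U r))=True X(p)=False
s_4={r}: (F((p U r)) | (X(p) U (p U r)))=True F((p U r))=True (p U r)=True p=False r=True (X(p) U (p U r))=True X(p)=True
s_5={p,s}: (F((p U r)) | (X(p) U (p U r)))=True F((p U r))=True (p U r)=True p=True r=False (X(p) U (p U r))=True X(p)=False
s_6={r}: (F((p U r)) | (X(p) U (p U r)))=True F((p U r))=True (p U r)=True p=False r=True (X(p) U (p U r))=True X(p)=True
s_7={p,q,r}: (F((p U r)) | (X(p) U (p U r)))=True F((p U r))=True (p U r)=True p=True r=True (X(p) U (p U r))=True X(p)=False
Evaluating at position 2: result = True

Answer: true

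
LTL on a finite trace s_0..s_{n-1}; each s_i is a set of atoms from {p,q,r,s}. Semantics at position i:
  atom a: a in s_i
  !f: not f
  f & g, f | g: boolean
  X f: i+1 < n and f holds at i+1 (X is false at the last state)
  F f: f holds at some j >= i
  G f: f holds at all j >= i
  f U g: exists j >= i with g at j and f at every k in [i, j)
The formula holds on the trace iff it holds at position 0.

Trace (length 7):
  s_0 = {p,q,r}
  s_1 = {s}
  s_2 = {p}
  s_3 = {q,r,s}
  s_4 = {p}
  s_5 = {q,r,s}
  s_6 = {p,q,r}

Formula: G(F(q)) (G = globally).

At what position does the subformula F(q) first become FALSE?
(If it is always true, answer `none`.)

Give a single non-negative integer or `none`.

s_0={p,q,r}: F(q)=True q=True
s_1={s}: F(q)=True q=False
s_2={p}: F(q)=True q=False
s_3={q,r,s}: F(q)=True q=True
s_4={p}: F(q)=True q=False
s_5={q,r,s}: F(q)=True q=True
s_6={p,q,r}: F(q)=True q=True
G(F(q)) holds globally = True
No violation — formula holds at every position.

Answer: none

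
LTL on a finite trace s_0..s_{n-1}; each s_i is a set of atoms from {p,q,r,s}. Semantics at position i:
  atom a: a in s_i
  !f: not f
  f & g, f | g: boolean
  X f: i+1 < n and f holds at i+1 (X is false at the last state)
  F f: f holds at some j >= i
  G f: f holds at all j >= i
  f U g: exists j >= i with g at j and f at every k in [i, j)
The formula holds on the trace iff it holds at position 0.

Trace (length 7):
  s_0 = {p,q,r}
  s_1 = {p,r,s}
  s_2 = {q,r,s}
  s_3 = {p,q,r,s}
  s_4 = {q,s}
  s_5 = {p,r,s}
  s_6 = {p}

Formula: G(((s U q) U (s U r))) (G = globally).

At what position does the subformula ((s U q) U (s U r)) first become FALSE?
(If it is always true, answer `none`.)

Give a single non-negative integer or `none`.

s_0={p,q,r}: ((s U q) U (s U r))=True (s U q)=True s=False q=True (s U r)=True r=True
s_1={p,r,s}: ((s U q) U (s U r))=True (s U q)=True s=True q=False (s U r)=True r=True
s_2={q,r,s}: ((s U q) U (s U r))=True (s U q)=True s=True q=True (s U r)=True r=True
s_3={p,q,r,s}: ((s U q) U (s U r))=True (s U q)=True s=True q=True (s U r)=True r=True
s_4={q,s}: ((s U q) U (s U r))=True (s U q)=True s=True q=True (s U r)=True r=False
s_5={p,r,s}: ((s U q) U (s U r))=True (s U q)=False s=True q=False (s U r)=True r=True
s_6={p}: ((s U q) U (s U r))=False (s U q)=False s=False q=False (s U r)=False r=False
G(((s U q) U (s U r))) holds globally = False
First violation at position 6.

Answer: 6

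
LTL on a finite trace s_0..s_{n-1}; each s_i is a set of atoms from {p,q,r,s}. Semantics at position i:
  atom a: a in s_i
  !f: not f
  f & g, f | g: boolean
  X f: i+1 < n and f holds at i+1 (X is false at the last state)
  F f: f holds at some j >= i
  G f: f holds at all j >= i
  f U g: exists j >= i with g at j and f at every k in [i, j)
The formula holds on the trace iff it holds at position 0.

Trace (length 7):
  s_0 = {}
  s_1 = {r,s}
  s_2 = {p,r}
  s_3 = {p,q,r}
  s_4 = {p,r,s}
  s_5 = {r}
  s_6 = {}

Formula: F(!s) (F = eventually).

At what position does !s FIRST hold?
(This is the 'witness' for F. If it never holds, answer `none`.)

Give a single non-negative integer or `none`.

s_0={}: !s=True s=False
s_1={r,s}: !s=False s=True
s_2={p,r}: !s=True s=False
s_3={p,q,r}: !s=True s=False
s_4={p,r,s}: !s=False s=True
s_5={r}: !s=True s=False
s_6={}: !s=True s=False
F(!s) holds; first witness at position 0.

Answer: 0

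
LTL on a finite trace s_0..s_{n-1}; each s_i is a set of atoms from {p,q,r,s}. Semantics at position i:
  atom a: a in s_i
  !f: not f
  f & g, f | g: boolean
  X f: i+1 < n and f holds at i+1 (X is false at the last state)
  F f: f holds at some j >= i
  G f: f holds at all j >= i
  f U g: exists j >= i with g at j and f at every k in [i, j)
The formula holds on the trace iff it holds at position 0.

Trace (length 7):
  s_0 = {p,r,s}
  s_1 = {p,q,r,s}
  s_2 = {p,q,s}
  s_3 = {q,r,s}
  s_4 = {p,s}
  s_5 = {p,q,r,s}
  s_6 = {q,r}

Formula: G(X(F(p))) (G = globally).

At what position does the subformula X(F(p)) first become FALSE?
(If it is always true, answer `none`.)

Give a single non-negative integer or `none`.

Answer: 5

Derivation:
s_0={p,r,s}: X(F(p))=True F(p)=True p=True
s_1={p,q,r,s}: X(F(p))=True F(p)=True p=True
s_2={p,q,s}: X(F(p))=True F(p)=True p=True
s_3={q,r,s}: X(F(p))=True F(p)=True p=False
s_4={p,s}: X(F(p))=True F(p)=True p=True
s_5={p,q,r,s}: X(F(p))=False F(p)=True p=True
s_6={q,r}: X(F(p))=False F(p)=False p=False
G(X(F(p))) holds globally = False
First violation at position 5.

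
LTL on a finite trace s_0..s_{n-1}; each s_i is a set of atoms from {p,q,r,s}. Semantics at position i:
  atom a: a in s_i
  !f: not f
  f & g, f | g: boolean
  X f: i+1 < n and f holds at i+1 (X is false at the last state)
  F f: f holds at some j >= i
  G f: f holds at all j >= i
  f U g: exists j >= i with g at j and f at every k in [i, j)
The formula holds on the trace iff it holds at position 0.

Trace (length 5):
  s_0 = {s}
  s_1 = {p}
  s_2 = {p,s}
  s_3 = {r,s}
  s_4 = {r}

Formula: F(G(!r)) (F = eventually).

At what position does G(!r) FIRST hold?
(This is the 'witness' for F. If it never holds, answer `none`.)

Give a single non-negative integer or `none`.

s_0={s}: G(!r)=False !r=True r=False
s_1={p}: G(!r)=False !r=True r=False
s_2={p,s}: G(!r)=False !r=True r=False
s_3={r,s}: G(!r)=False !r=False r=True
s_4={r}: G(!r)=False !r=False r=True
F(G(!r)) does not hold (no witness exists).

Answer: none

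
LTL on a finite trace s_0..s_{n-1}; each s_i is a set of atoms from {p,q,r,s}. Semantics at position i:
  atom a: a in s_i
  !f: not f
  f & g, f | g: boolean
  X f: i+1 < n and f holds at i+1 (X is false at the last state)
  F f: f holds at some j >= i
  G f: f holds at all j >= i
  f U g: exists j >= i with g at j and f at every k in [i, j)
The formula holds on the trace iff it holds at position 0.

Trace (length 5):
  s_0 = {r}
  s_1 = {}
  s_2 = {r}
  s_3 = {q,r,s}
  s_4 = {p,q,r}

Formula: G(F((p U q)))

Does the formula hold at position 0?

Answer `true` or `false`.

s_0={r}: G(F((p U q)))=True F((p U q))=True (p U q)=False p=False q=False
s_1={}: G(F((p U q)))=True F((p U q))=True (p U q)=False p=False q=False
s_2={r}: G(F((p U q)))=True F((p U q))=True (p U q)=False p=False q=False
s_3={q,r,s}: G(F((p U q)))=True F((p U q))=True (p U q)=True p=False q=True
s_4={p,q,r}: G(F((p U q)))=True F((p U q))=True (p U q)=True p=True q=True

Answer: true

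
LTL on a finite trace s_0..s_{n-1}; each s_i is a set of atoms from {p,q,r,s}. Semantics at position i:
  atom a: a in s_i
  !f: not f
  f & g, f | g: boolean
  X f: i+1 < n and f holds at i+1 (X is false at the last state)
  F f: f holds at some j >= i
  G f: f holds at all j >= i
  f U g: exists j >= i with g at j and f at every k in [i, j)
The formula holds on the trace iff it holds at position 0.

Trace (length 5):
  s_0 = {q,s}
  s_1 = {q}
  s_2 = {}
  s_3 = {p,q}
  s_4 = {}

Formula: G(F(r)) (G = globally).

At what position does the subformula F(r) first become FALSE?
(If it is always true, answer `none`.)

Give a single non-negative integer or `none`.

s_0={q,s}: F(r)=False r=False
s_1={q}: F(r)=False r=False
s_2={}: F(r)=False r=False
s_3={p,q}: F(r)=False r=False
s_4={}: F(r)=False r=False
G(F(r)) holds globally = False
First violation at position 0.

Answer: 0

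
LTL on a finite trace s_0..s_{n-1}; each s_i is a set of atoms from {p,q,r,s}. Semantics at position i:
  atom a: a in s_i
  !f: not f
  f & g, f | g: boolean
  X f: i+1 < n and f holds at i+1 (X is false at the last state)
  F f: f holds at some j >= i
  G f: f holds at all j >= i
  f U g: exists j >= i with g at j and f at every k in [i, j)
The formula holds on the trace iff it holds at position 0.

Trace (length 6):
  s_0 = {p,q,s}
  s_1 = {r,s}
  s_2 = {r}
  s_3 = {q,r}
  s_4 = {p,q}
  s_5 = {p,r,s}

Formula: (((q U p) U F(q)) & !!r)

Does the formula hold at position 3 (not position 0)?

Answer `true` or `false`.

Answer: true

Derivation:
s_0={p,q,s}: (((q U p) U F(q)) & !!r)=False ((q U p) U F(q))=True (q U p)=True q=True p=True F(q)=True !!r=False !r=True r=False
s_1={r,s}: (((q U p) U F(q)) & !!r)=True ((q U p) U F(q))=True (q U p)=False q=False p=False F(q)=True !!r=True !r=False r=True
s_2={r}: (((q U p) U F(q)) & !!r)=True ((q U p) U F(q))=True (q U p)=False q=False p=False F(q)=True !!r=True !r=False r=True
s_3={q,r}: (((q U p) U F(q)) & !!r)=True ((q U p) U F(q))=True (q U p)=True q=True p=False F(q)=True !!r=True !r=False r=True
s_4={p,q}: (((q U p) U F(q)) & !!r)=False ((q U p) U F(q))=True (q U p)=True q=True p=True F(q)=True !!r=False !r=True r=False
s_5={p,r,s}: (((q U p) U F(q)) & !!r)=False ((q U p) U F(q))=False (q U p)=True q=False p=True F(q)=False !!r=True !r=False r=True
Evaluating at position 3: result = True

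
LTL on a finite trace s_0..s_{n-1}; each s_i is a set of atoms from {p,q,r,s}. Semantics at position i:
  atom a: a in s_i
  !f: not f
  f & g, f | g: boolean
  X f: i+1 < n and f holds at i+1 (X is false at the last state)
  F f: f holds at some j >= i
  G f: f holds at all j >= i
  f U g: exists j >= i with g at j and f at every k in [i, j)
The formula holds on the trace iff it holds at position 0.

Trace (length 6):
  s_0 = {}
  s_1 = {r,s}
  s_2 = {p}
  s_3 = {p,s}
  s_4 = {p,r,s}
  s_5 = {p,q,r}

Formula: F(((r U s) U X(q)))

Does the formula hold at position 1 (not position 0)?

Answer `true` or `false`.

Answer: true

Derivation:
s_0={}: F(((r U s) U X(q)))=True ((r U s) U X(q))=False (r U s)=False r=False s=False X(q)=False q=False
s_1={r,s}: F(((r U s) U X(q)))=True ((r U s) U X(q))=False (r U s)=True r=True s=True X(q)=False q=False
s_2={p}: F(((r U s) U X(q)))=True ((r U s) U X(q))=False (r U s)=False r=False s=False X(q)=False q=False
s_3={p,s}: F(((r U s) U X(q)))=True ((r U s) U X(q))=True (r U s)=True r=False s=True X(q)=False q=False
s_4={p,r,s}: F(((r U s) U X(q)))=True ((r U s) U X(q))=True (r U s)=True r=True s=True X(q)=True q=False
s_5={p,q,r}: F(((r U s) U X(q)))=False ((r U s) U X(q))=False (r U s)=False r=True s=False X(q)=False q=True
Evaluating at position 1: result = True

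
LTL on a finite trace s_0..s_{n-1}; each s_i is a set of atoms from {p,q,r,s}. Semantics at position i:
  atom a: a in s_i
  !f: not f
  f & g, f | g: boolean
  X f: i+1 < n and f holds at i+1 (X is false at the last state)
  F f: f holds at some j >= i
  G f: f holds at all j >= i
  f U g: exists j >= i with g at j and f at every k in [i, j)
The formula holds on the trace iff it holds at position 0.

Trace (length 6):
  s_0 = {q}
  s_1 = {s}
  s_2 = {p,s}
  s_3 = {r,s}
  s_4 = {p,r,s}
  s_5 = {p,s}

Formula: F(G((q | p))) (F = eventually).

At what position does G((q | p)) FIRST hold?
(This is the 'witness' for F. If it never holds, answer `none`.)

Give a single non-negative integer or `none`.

Answer: 4

Derivation:
s_0={q}: G((q | p))=False (q | p)=True q=True p=False
s_1={s}: G((q | p))=False (q | p)=False q=False p=False
s_2={p,s}: G((q | p))=False (q | p)=True q=False p=True
s_3={r,s}: G((q | p))=False (q | p)=False q=False p=False
s_4={p,r,s}: G((q | p))=True (q | p)=True q=False p=True
s_5={p,s}: G((q | p))=True (q | p)=True q=False p=True
F(G((q | p))) holds; first witness at position 4.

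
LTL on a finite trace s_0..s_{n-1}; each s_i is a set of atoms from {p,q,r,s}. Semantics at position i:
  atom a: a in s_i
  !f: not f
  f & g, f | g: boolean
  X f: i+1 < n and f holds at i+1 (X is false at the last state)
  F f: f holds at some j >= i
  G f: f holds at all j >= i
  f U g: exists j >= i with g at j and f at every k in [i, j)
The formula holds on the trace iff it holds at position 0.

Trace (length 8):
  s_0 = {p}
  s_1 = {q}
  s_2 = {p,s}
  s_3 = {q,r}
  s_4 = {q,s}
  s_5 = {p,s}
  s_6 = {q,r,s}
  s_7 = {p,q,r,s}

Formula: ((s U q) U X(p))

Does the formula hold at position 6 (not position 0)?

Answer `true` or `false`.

Answer: true

Derivation:
s_0={p}: ((s U q) U X(p))=False (s U q)=False s=False q=False X(p)=False p=True
s_1={q}: ((s U q) U X(p))=True (s U q)=True s=False q=True X(p)=True p=False
s_2={p,s}: ((s U q) U X(p))=True (s U q)=True s=True q=False X(p)=False p=True
s_3={q,r}: ((s U q) U X(p))=True (s U q)=True s=False q=True X(p)=False p=False
s_4={q,s}: ((s U q) U X(p))=True (s U q)=True s=True q=True X(p)=True p=False
s_5={p,s}: ((s U q) U X(p))=True (s U q)=True s=True q=False X(p)=False p=True
s_6={q,r,s}: ((s U q) U X(p))=True (s U q)=True s=True q=True X(p)=True p=False
s_7={p,q,r,s}: ((s U q) U X(p))=False (s U q)=True s=True q=True X(p)=False p=True
Evaluating at position 6: result = True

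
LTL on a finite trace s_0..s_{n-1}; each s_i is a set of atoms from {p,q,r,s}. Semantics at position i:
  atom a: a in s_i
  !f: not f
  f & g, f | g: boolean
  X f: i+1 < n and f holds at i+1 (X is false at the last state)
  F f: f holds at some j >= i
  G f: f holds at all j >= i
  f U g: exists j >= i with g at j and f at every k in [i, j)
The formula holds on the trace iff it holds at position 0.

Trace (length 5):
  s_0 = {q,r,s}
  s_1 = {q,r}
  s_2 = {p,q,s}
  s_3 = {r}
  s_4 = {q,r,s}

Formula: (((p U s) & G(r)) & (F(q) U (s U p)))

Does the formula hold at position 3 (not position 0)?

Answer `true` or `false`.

Answer: false

Derivation:
s_0={q,r,s}: (((p U s) & G(r)) & (F(q) U (s U p)))=False ((p U s) & G(r))=False (p U s)=True p=False s=True G(r)=False r=True (F(q) U (s U p))=True F(q)=True q=True (s U p)=False
s_1={q,r}: (((p U s) & G(r)) & (F(q) U (s U p)))=False ((p U s) & G(r))=False (p U s)=False p=False s=False G(r)=False r=True (F(q) U (s U p))=True F(q)=True q=True (s U p)=False
s_2={p,q,s}: (((p U s) & G(r)) & (F(q) U (s U p)))=False ((p U s) & G(r))=False (p U s)=True p=True s=True G(r)=False r=False (F(q) U (s U p))=True F(q)=True q=True (s U p)=True
s_3={r}: (((p U s) & G(r)) & (F(q) U (s U p)))=False ((p U s) & G(r))=False (p U s)=False p=False s=False G(r)=True r=True (F(q) U (s U p))=False F(q)=True q=False (s U p)=False
s_4={q,r,s}: (((p U s) & G(r)) & (F(q) U (s U p)))=False ((p U s) & G(r))=True (p U s)=True p=False s=True G(r)=True r=True (F(q) U (s U p))=False F(q)=True q=True (s U p)=False
Evaluating at position 3: result = False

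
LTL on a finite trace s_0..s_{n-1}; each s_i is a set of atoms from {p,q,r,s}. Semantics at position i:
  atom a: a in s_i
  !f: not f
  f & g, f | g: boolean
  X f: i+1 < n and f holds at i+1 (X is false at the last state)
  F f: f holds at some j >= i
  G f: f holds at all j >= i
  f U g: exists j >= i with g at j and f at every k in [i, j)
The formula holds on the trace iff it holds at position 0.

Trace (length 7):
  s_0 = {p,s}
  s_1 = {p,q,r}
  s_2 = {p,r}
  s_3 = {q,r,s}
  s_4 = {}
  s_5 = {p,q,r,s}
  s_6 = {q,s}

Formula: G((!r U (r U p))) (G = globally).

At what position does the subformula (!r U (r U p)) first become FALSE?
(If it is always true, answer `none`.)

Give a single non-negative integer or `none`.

Answer: 3

Derivation:
s_0={p,s}: (!r U (r U p))=True !r=True r=False (r U p)=True p=True
s_1={p,q,r}: (!r U (r U p))=True !r=False r=True (r U p)=True p=True
s_2={p,r}: (!r U (r U p))=True !r=False r=True (r U p)=True p=True
s_3={q,r,s}: (!r U (r U p))=False !r=False r=True (r U p)=False p=False
s_4={}: (!r U (r U p))=True !r=True r=False (r U p)=False p=False
s_5={p,q,r,s}: (!r U (r U p))=True !r=False r=True (r U p)=True p=True
s_6={q,s}: (!r U (r U p))=False !r=True r=False (r U p)=False p=False
G((!r U (r U p))) holds globally = False
First violation at position 3.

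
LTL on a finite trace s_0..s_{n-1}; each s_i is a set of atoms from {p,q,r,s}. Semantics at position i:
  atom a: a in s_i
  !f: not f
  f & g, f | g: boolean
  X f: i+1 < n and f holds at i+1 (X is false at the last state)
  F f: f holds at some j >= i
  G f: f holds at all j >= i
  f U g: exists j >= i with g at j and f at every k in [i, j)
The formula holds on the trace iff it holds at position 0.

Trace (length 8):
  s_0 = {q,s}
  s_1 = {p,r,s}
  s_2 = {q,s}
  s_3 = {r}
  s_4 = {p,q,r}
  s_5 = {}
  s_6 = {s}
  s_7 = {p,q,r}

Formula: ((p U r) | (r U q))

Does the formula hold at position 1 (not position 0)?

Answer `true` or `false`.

Answer: true

Derivation:
s_0={q,s}: ((p U r) | (r U q))=True (p U r)=False p=False r=False (r U q)=True q=True
s_1={p,r,s}: ((p U r) | (r U q))=True (p U r)=True p=True r=True (r U q)=True q=False
s_2={q,s}: ((p U r) | (r U q))=True (p U r)=False p=False r=False (r U q)=True q=True
s_3={r}: ((p U r) | (r U q))=True (p U r)=True p=False r=True (r U q)=True q=False
s_4={p,q,r}: ((p U r) | (r U q))=True (p U r)=True p=True r=True (r U q)=True q=True
s_5={}: ((p U r) | (r U q))=False (p U r)=False p=False r=False (r U q)=False q=False
s_6={s}: ((p U r) | (r U q))=False (p U r)=False p=False r=False (r U q)=False q=False
s_7={p,q,r}: ((p U r) | (r U q))=True (p U r)=True p=True r=True (r U q)=True q=True
Evaluating at position 1: result = True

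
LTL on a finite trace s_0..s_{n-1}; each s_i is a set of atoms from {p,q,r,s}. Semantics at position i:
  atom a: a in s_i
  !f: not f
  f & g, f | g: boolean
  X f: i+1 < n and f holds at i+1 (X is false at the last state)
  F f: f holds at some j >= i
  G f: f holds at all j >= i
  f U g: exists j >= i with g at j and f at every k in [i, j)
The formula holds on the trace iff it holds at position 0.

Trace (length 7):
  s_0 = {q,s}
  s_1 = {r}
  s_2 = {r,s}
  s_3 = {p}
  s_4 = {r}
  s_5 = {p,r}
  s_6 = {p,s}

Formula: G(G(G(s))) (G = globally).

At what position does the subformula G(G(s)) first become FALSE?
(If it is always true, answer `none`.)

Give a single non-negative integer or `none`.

Answer: 0

Derivation:
s_0={q,s}: G(G(s))=False G(s)=False s=True
s_1={r}: G(G(s))=False G(s)=False s=False
s_2={r,s}: G(G(s))=False G(s)=False s=True
s_3={p}: G(G(s))=False G(s)=False s=False
s_4={r}: G(G(s))=False G(s)=False s=False
s_5={p,r}: G(G(s))=False G(s)=False s=False
s_6={p,s}: G(G(s))=True G(s)=True s=True
G(G(G(s))) holds globally = False
First violation at position 0.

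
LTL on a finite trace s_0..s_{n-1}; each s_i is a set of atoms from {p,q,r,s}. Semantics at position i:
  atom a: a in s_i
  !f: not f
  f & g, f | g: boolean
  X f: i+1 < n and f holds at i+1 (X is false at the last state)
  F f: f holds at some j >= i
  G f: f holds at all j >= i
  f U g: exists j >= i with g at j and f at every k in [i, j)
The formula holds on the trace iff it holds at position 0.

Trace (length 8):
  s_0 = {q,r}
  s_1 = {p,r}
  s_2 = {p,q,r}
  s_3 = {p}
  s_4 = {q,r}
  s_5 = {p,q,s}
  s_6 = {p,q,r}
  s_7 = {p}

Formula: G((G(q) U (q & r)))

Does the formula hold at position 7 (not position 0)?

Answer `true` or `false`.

Answer: false

Derivation:
s_0={q,r}: G((G(q) U (q & r)))=False (G(q) U (q & r))=True G(q)=False q=True (q & r)=True r=True
s_1={p,r}: G((G(q) U (q & r)))=False (G(q) U (q & r))=False G(q)=False q=False (q & r)=False r=True
s_2={p,q,r}: G((G(q) U (q & r)))=False (G(q) U (q & r))=True G(q)=False q=True (q & r)=True r=True
s_3={p}: G((G(q) U (q & r)))=False (G(q) U (q & r))=False G(q)=False q=False (q & r)=False r=False
s_4={q,r}: G((G(q) U (q & r)))=False (G(q) U (q & r))=True G(q)=False q=True (q & r)=True r=True
s_5={p,q,s}: G((G(q) U (q & r)))=False (G(q) U (q & r))=False G(q)=False q=True (q & r)=False r=False
s_6={p,q,r}: G((G(q) U (q & r)))=False (G(q) U (q & r))=True G(q)=False q=True (q & r)=True r=True
s_7={p}: G((G(q) U (q & r)))=False (G(q) U (q & r))=False G(q)=False q=False (q & r)=False r=False
Evaluating at position 7: result = False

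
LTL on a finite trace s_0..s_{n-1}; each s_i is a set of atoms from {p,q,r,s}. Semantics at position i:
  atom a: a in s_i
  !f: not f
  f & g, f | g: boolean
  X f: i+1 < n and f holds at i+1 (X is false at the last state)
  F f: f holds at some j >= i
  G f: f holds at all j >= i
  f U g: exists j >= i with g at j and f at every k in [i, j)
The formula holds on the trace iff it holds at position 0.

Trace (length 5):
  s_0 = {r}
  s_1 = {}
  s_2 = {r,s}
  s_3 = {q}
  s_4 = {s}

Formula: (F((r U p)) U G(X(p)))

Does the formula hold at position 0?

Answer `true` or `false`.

Answer: false

Derivation:
s_0={r}: (F((r U p)) U G(X(p)))=False F((r U p))=False (r U p)=False r=True p=False G(X(p))=False X(p)=False
s_1={}: (F((r U p)) U G(X(p)))=False F((r U p))=False (r U p)=False r=False p=False G(X(p))=False X(p)=False
s_2={r,s}: (F((r U p)) U G(X(p)))=False F((r U p))=False (r U p)=False r=True p=False G(X(p))=False X(p)=False
s_3={q}: (F((r U p)) U G(X(p)))=False F((r U p))=False (r U p)=False r=False p=False G(X(p))=False X(p)=False
s_4={s}: (F((r U p)) U G(X(p)))=False F((r U p))=False (r U p)=False r=False p=False G(X(p))=False X(p)=False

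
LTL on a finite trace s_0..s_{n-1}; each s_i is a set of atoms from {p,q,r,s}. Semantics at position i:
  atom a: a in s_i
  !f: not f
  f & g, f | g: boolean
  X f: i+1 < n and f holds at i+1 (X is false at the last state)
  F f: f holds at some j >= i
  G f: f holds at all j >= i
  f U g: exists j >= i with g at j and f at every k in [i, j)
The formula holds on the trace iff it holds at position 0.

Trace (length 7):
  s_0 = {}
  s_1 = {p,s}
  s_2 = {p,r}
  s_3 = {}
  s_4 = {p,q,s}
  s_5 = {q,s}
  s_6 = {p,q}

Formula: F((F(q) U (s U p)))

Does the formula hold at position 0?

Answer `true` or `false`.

Answer: true

Derivation:
s_0={}: F((F(q) U (s U p)))=True (F(q) U (s U p))=True F(q)=True q=False (s U p)=False s=False p=False
s_1={p,s}: F((F(q) U (s U p)))=True (F(q) U (s U p))=True F(q)=True q=False (s U p)=True s=True p=True
s_2={p,r}: F((F(q) U (s U p)))=True (F(q) U (s U p))=True F(q)=True q=False (s U p)=True s=False p=True
s_3={}: F((F(q) U (s U p)))=True (F(q) U (s U p))=True F(q)=True q=False (s U p)=False s=False p=False
s_4={p,q,s}: F((F(q) U (s U p)))=True (F(q) U (s U p))=True F(q)=True q=True (s U p)=True s=True p=True
s_5={q,s}: F((F(q) U (s U p)))=True (F(q) U (s U p))=True F(q)=True q=True (s U p)=True s=True p=False
s_6={p,q}: F((F(q) U (s U p)))=True (F(q) U (s U p))=True F(q)=True q=True (s U p)=True s=False p=True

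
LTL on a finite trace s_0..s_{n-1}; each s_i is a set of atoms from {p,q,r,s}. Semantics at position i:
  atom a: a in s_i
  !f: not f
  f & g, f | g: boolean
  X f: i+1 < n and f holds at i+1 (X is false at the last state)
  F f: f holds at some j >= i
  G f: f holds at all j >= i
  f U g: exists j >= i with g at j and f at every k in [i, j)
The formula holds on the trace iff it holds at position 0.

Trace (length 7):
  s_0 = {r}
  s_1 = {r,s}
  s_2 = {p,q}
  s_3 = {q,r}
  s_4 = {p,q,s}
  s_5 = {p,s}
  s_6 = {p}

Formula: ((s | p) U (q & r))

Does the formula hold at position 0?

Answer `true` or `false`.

s_0={r}: ((s | p) U (q & r))=False (s | p)=False s=False p=False (q & r)=False q=False r=True
s_1={r,s}: ((s | p) U (q & r))=True (s | p)=True s=True p=False (q & r)=False q=False r=True
s_2={p,q}: ((s | p) U (q & r))=True (s | p)=True s=False p=True (q & r)=False q=True r=False
s_3={q,r}: ((s | p) U (q & r))=True (s | p)=False s=False p=False (q & r)=True q=True r=True
s_4={p,q,s}: ((s | p) U (q & r))=False (s | p)=True s=True p=True (q & r)=False q=True r=False
s_5={p,s}: ((s | p) U (q & r))=False (s | p)=True s=True p=True (q & r)=False q=False r=False
s_6={p}: ((s | p) U (q & r))=False (s | p)=True s=False p=True (q & r)=False q=False r=False

Answer: false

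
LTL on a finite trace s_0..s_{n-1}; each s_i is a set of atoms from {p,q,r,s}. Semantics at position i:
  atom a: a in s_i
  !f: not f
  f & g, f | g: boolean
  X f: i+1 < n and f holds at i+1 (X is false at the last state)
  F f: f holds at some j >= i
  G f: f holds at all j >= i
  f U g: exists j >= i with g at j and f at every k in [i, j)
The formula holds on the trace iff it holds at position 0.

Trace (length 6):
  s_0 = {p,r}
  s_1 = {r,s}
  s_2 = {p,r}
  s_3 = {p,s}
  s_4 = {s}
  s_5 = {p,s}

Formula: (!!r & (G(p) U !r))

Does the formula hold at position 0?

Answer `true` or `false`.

Answer: false

Derivation:
s_0={p,r}: (!!r & (G(p) U !r))=False !!r=True !r=False r=True (G(p) U !r)=False G(p)=False p=True
s_1={r,s}: (!!r & (G(p) U !r))=False !!r=True !r=False r=True (G(p) U !r)=False G(p)=False p=False
s_2={p,r}: (!!r & (G(p) U !r))=False !!r=True !r=False r=True (G(p) U !r)=False G(p)=False p=True
s_3={p,s}: (!!r & (G(p) U !r))=False !!r=False !r=True r=False (G(p) U !r)=True G(p)=False p=True
s_4={s}: (!!r & (G(p) U !r))=False !!r=False !r=True r=False (G(p) U !r)=True G(p)=False p=False
s_5={p,s}: (!!r & (G(p) U !r))=False !!r=False !r=True r=False (G(p) U !r)=True G(p)=True p=True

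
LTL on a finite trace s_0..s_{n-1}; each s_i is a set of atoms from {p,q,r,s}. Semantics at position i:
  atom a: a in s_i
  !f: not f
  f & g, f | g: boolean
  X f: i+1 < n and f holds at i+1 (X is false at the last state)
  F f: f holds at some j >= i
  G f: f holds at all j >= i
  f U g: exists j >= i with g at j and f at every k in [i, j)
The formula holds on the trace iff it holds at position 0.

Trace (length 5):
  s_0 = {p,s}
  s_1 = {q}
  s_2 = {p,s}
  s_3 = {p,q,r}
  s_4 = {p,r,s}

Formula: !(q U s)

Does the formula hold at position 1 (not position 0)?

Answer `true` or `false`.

s_0={p,s}: !(q U s)=False (q U s)=True q=False s=True
s_1={q}: !(q U s)=False (q U s)=True q=True s=False
s_2={p,s}: !(q U s)=False (q U s)=True q=False s=True
s_3={p,q,r}: !(q U s)=False (q U s)=True q=True s=False
s_4={p,r,s}: !(q U s)=False (q U s)=True q=False s=True
Evaluating at position 1: result = False

Answer: false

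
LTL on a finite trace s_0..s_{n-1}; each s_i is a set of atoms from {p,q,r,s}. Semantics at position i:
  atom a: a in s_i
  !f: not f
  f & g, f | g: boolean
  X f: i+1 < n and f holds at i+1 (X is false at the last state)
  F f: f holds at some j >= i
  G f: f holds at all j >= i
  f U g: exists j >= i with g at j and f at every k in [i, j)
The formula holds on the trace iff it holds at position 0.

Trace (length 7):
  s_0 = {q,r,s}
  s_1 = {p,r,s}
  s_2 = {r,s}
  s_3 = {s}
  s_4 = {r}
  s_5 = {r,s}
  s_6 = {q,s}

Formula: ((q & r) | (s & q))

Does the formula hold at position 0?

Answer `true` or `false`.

s_0={q,r,s}: ((q & r) | (s & q))=True (q & r)=True q=True r=True (s & q)=True s=True
s_1={p,r,s}: ((q & r) | (s & q))=False (q & r)=False q=False r=True (s & q)=False s=True
s_2={r,s}: ((q & r) | (s & q))=False (q & r)=False q=False r=True (s & q)=False s=True
s_3={s}: ((q & r) | (s & q))=False (q & r)=False q=False r=False (s & q)=False s=True
s_4={r}: ((q & r) | (s & q))=False (q & r)=False q=False r=True (s & q)=False s=False
s_5={r,s}: ((q & r) | (s & q))=False (q & r)=False q=False r=True (s & q)=False s=True
s_6={q,s}: ((q & r) | (s & q))=True (q & r)=False q=True r=False (s & q)=True s=True

Answer: true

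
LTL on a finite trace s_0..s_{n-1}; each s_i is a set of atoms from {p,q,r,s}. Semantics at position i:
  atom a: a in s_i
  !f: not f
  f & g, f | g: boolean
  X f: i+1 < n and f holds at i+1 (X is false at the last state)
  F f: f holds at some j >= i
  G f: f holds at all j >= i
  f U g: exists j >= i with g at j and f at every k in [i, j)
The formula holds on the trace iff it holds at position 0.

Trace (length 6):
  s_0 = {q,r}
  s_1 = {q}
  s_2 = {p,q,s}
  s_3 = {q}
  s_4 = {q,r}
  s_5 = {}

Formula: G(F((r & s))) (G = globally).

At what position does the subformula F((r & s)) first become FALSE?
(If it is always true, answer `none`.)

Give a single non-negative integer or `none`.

Answer: 0

Derivation:
s_0={q,r}: F((r & s))=False (r & s)=False r=True s=False
s_1={q}: F((r & s))=False (r & s)=False r=False s=False
s_2={p,q,s}: F((r & s))=False (r & s)=False r=False s=True
s_3={q}: F((r & s))=False (r & s)=False r=False s=False
s_4={q,r}: F((r & s))=False (r & s)=False r=True s=False
s_5={}: F((r & s))=False (r & s)=False r=False s=False
G(F((r & s))) holds globally = False
First violation at position 0.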